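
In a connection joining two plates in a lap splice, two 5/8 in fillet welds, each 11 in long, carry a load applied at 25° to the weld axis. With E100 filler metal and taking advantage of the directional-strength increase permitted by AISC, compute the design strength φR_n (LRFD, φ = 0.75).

E100XX → F_EXX = 100 ksi.
t_e = 0.707 × 0.625 = 0.4419 in; A_we = 0.4419 × 22 = 9.721 in².
Directional factor: 1.0 + 0.5 sin^1.5(25°) = 1.137.
F_nw = 0.6 × 100 × 1.137 = 68.24 ksi.
φR_n = 0.75 × 68.24 × 9.721 = 497.5 kips.

φR_n ≈ 498 kips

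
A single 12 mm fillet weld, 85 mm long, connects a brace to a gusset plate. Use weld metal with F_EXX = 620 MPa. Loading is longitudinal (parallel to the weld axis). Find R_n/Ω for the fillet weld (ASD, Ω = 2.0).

Effective throat t_e = 0.707 × 12 = 8.484 mm.
Total length L = 85 mm; A_we = 8.484 × 85 = 721.1 mm².
F_nw = 0.6 F_EXX = 0.6 × 620 = 372 MPa.
R_n = 372 × 721.1 × 10⁻³ = 268.3 kN; R_n/Ω = 268.3/2.0 = 134.1 kN.

R_n/Ω ≈ 134 kN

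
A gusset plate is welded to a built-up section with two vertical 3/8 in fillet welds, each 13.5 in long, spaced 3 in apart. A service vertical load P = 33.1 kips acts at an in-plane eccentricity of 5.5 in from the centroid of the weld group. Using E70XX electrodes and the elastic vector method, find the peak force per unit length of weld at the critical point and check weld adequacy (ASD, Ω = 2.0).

E70XX → F_EXX = 70 ksi.
Total weld length L_w = 27 in. Treat welds as unit-width lines.
Polar moment about centroid: J = 2[d³/12 + d(b/2)²] = 2[13.5³/12 + 13.5×1.5²] = 470.8 in³.
Direct shear f_v = P/L_w = 33.1 / 27 = 1.226 kip/in (vertical).
Torsion M = P·e = 33.1 × 5.5 = 182.05 kip·in.
Critical point at (x, y) = (1.5, 6.75) from centroid. f_tx = M·y/J = 2.61 kip/in; f_ty = M·x/J = 0.58 kip/in.
Resultant f_max = √[f_tx² + (f_v + f_ty)²] = √[2.61² + (1.226 + 0.58)²] = 3.174 kip/in.
Capacity per unit length: r_n/Ω = (1/2.0) × 0.6 × 70 × (0.707 × 0.375) = 5.568 kip/in.
3.174 ≤ 5.568 → adequate.

f_max ≈ 3.17 kip/in; adequate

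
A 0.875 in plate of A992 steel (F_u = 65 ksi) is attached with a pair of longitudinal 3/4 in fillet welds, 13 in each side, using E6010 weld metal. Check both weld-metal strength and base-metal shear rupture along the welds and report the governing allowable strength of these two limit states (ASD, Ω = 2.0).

R_n/Ω ≈ 248 kip (weld metal governs)

E60XX → F_EXX = 60 ksi.
t_e = 0.707 × 0.75 = 0.5302 in; L = 26 in.
Weld metal: R_n/Ω = (1/2.0) × 0.6 × 60 × 0.5302 × 26 = 248.2 kip.
Base metal (shear rupture): R_n/Ω = (1/2.0) × 0.6 × 65 × 0.875 × 26 = 443.6 kip.
Governing: weld metal.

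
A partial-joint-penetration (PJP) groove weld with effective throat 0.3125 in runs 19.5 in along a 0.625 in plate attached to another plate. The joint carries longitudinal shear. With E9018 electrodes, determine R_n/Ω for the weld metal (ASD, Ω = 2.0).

E90XX → F_EXX = 90 ksi.
Effective throat (given) t_e = 0.3125 in.
A_we = 0.3125 × 19.5 = 6.094 in².
F_nw = 0.6 F_EXX = 54 ksi.
R_n/Ω = (54 × 6.094) / 2.0 = 164.5 kip.

R_n/Ω ≈ 165 kip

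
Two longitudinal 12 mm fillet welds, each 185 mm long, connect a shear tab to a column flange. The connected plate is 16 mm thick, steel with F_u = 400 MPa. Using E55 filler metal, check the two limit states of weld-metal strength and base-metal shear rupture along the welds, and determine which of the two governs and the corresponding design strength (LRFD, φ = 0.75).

E55XX → F_EXX = 550 MPa.
t_e = 0.707 × 12 = 8.484 mm; L = 370 mm.
Weld metal: φR_n = 0.75 × 0.6 × 550 × 8.484 × 370 × 10⁻³ = 776.9 kN.
Base metal (shear rupture): φR_n = 0.75 × 0.6 × 400 × 16 × 370 × 10⁻³ = 1066 kN.
Governing: weld metal.

φR_n ≈ 777 kN (weld metal governs)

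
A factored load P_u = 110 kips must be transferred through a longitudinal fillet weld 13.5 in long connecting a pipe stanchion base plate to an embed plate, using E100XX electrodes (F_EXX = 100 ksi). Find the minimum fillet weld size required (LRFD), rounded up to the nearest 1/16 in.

w = 5/16 in

Total weld length L = 13.5 in.
Required throat t_e = P_u / (φ × 0.6 F_EXX × L) = 110 / (0.75 × 0.6 × 100 × 13.5) = 0.1811 in.
Required leg w = t_e / 0.707 = 0.2561 in → use 5/16 in.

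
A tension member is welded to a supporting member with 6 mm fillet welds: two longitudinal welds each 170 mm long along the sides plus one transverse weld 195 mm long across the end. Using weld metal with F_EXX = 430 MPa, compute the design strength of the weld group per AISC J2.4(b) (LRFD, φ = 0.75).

t_e = 0.707 × 6 = 4.242 mm.
R_nwl = 0.6 × 430 × 4.242 × 340 × 10⁻³ = 372.1 kN (longitudinal, 2 welds).
R_nwt = 0.6 × 430 × 4.242 × 195 × 10⁻³ = 213.4 kN (transverse, base value).
(i) R_nwl + R_nwt = 585.5 kN; (ii) 0.85 R_nwl + 1.5 R_nwt = 636.4 kN.
R_n = max = 636.4 kN [governs: (ii)]; φR_n = 477.3 kN.

φR_n ≈ 477 kN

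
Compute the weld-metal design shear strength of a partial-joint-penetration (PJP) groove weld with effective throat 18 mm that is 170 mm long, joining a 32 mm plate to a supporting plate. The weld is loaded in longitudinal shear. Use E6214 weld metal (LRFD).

E62XX → F_EXX = 620 MPa.
Effective throat (given) t_e = 18 mm.
A_we = 18 × 170 = 3060 mm².
F_nw = 0.6 F_EXX = 372 MPa.
φR_n = 0.75 × 372 × 3060 × 10⁻³ = 853.7 kN.

φR_n ≈ 854 kN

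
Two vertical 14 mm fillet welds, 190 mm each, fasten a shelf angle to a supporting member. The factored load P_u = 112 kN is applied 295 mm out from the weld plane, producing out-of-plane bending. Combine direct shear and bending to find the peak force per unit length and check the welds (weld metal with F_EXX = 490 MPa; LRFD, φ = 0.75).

L_w = 2 × 190 = 380 mm; section modulus (unit throat) S = 2 × L²/6 = 12030 mm².
Direct shear f_v = P/L_w = 112×10³/380 = 294.7 N/mm.
Moment M = P × e = 112×10³ × 295 = 33040000 N·mm; bending f_b = M/S = 2746 N/mm.
f_max = √(f_v² + f_b²) = √(294.7² + 2746²) = 2761 N/mm.
φr_n = 0.75 × 0.6 × 490 × (0.707 × 14) = 2183 N/mm → NOT adequate.

f_max ≈ 2760 N/mm; NOT adequate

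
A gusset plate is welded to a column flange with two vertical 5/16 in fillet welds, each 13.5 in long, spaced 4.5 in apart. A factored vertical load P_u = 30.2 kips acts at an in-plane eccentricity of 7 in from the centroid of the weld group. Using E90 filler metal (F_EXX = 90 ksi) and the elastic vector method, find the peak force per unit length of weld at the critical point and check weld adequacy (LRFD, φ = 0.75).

Total weld length L_w = 27 in. Treat welds as unit-width lines.
Polar moment about centroid: J = 2[d³/12 + d(b/2)²] = 2[13.5³/12 + 13.5×2.25²] = 546.8 in³.
Direct shear f_v = P/L_w = 30.2 / 27 = 1.119 kip/in (vertical).
Torsion M = P·e = 30.2 × 7 = 211.4 kip·in.
Critical point at (x, y) = (2.25, 6.75) from centroid. f_tx = M·y/J = 2.61 kip/in; f_ty = M·x/J = 0.87 kip/in.
Resultant f_max = √[f_tx² + (f_v + f_ty)²] = √[2.61² + (1.119 + 0.87)²] = 3.281 kip/in.
Capacity per unit length: φr_n = 0.75 × 0.6 × 90 × (0.707 × 0.3125) = 8.948 kip/in.
3.281 ≤ 8.948 → adequate.

f_max ≈ 3.28 kip/in; adequate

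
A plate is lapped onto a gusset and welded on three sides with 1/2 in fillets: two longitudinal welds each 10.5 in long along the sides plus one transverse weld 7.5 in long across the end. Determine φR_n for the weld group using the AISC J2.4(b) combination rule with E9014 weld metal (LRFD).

φR_n ≈ 417 kips

E90XX → F_EXX = 90 ksi.
t_e = 0.707 × 0.5 = 0.3535 in.
R_nwl = 0.6 × 90 × 0.3535 × 21 = 400.9 kips (longitudinal, 2 welds).
R_nwt = 0.6 × 90 × 0.3535 × 7.5 = 143.2 kips (transverse, base value).
(i) R_nwl + R_nwt = 544 kips; (ii) 0.85 R_nwl + 1.5 R_nwt = 555.5 kips.
R_n = max = 555.5 kips [governs: (ii)]; φR_n = 416.6 kips.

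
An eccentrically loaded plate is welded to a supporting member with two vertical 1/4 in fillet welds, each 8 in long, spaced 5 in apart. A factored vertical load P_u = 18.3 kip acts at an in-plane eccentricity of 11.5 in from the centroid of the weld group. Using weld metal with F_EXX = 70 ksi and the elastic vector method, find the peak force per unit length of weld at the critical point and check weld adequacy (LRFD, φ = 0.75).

f_max ≈ 6.04 kip/in; NOT adequate

Total weld length L_w = 16 in. Treat welds as unit-width lines.
Polar moment about centroid: J = 2[d³/12 + d(b/2)²] = 2[8³/12 + 8×2.5²] = 185.3 in³.
Direct shear f_v = P/L_w = 18.3 / 16 = 1.144 kip/in (vertical).
Torsion M = P·e = 18.3 × 11.5 = 210.45 kip·in.
Critical point at (x, y) = (2.5, 4) from centroid. f_tx = M·y/J = 4.542 kip/in; f_ty = M·x/J = 2.839 kip/in.
Resultant f_max = √[f_tx² + (f_v + f_ty)²] = √[4.542² + (1.144 + 2.839)²] = 6.041 kip/in.
Capacity per unit length: φr_n = 0.75 × 0.6 × 70 × (0.707 × 0.25) = 5.568 kip/in.
6.041 > 5.568 → NOT adequate.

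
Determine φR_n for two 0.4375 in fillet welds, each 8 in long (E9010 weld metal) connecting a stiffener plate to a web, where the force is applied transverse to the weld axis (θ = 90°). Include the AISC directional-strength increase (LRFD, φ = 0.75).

φR_n ≈ 301 kips

E90XX → F_EXX = 90 ksi.
t_e = 0.707 × 0.4375 = 0.3093 in; A_we = 0.3093 × 16 = 4.949 in².
Directional factor: 1.0 + 0.5 sin^1.5(90°) = 1.5.
F_nw = 0.6 × 90 × 1.5 = 81 ksi.
φR_n = 0.75 × 81 × 4.949 = 300.7 kips.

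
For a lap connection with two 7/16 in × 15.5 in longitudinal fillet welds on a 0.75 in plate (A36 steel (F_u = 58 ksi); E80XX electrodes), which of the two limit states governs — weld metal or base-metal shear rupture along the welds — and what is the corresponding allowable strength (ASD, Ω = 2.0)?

E80XX → F_EXX = 80 ksi.
t_e = 0.707 × 0.4375 = 0.3093 in; L = 31 in.
Weld metal: R_n/Ω = (1/2.0) × 0.6 × 80 × 0.3093 × 31 = 230.1 kip.
Base metal (shear rupture): R_n/Ω = (1/2.0) × 0.6 × 58 × 0.75 × 31 = 404.5 kip.
Governing: weld metal.

R_n/Ω ≈ 230 kip (weld metal governs)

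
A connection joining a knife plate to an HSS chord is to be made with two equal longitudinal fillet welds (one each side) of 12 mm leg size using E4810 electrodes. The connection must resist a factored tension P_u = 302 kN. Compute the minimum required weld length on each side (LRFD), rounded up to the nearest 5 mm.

E48XX → F_EXX = 480 MPa.
Throat t_e = 0.707 × 12 = 8.484 mm.
φr_n = 0.75 × 0.6 × 480 × 8.484 × 10⁻³ = 1.833 kN/mm.
L_req = P_u / φr_n = 302 / 1.833 = 164.8 mm total.
Per side: 164.8 / 2 = 82.4 mm.
Round up → use L = 85 mm on each side.

L = 85 mm on each side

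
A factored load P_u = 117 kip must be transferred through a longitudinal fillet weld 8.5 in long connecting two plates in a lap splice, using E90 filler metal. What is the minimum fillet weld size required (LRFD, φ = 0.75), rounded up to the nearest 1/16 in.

E90XX → F_EXX = 90 ksi.
Total weld length L = 8.5 in.
Required throat t_e = P_u / (φ × 0.6 F_EXX × L) = 117 / (0.75 × 0.6 × 90 × 8.5) = 0.3399 in.
Required leg w = t_e / 0.707 = 0.4807 in → use 1/2 in.

w = 1/2 in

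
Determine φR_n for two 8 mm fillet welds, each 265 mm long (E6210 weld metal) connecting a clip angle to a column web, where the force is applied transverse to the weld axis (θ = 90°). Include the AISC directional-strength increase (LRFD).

E62XX → F_EXX = 620 MPa.
t_e = 0.707 × 8 = 5.656 mm; A_we = 5.656 × 530 = 2998 mm².
Directional factor: 1.0 + 0.5 sin^1.5(90°) = 1.5.
F_nw = 0.6 × 620 × 1.5 = 558 MPa.
φR_n = 0.75 × 558 × 2998 × 10⁻³ = 1255 kN.

φR_n ≈ 1250 kN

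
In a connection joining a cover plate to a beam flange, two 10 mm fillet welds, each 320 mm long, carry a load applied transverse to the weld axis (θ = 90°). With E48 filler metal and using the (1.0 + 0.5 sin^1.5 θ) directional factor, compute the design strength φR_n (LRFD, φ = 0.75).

φR_n ≈ 1470 kN

E48XX → F_EXX = 480 MPa.
t_e = 0.707 × 10 = 7.07 mm; A_we = 7.07 × 640 = 4525 mm².
Directional factor: 1.0 + 0.5 sin^1.5(90°) = 1.5.
F_nw = 0.6 × 480 × 1.5 = 432 MPa.
φR_n = 0.75 × 432 × 4525 × 10⁻³ = 1466 kN.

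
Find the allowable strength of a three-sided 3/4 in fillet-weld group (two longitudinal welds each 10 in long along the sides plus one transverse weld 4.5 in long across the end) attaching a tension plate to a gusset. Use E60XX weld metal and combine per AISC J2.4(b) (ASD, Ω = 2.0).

R_n/Ω ≈ 234 kips

E60XX → F_EXX = 60 ksi.
t_e = 0.707 × 0.75 = 0.5302 in.
R_nwl = 0.6 × 60 × 0.5302 × 20 = 381.8 kips (longitudinal, 2 welds).
R_nwt = 0.6 × 60 × 0.5302 × 4.5 = 85.9 kips (transverse, base value).
(i) R_nwl + R_nwt = 467.7 kips; (ii) 0.85 R_nwl + 1.5 R_nwt = 453.4 kips.
R_n = max = 467.7 kips [governs: (i)]; R_n/Ω = 233.8 kips.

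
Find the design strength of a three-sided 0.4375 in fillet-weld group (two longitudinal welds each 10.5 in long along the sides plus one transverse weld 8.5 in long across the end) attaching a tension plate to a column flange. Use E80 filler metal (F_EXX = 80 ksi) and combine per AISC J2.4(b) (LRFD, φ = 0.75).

t_e = 0.707 × 0.4375 = 0.3093 in.
R_nwl = 0.6 × 80 × 0.3093 × 21 = 311.8 kips (longitudinal, 2 welds).
R_nwt = 0.6 × 80 × 0.3093 × 8.5 = 126.2 kips (transverse, base value).
(i) R_nwl + R_nwt = 438 kips; (ii) 0.85 R_nwl + 1.5 R_nwt = 454.3 kips.
R_n = max = 454.3 kips [governs: (ii)]; φR_n = 340.7 kips.

φR_n ≈ 341 kips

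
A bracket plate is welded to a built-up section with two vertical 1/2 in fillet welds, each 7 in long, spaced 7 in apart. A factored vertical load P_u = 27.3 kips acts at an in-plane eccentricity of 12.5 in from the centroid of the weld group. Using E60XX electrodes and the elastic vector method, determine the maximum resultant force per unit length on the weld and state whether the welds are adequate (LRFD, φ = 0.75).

f_max ≈ 8.87 kip/in; adequate

E60XX → F_EXX = 60 ksi.
Total weld length L_w = 14 in. Treat welds as unit-width lines.
Polar moment about centroid: J = 2[d³/12 + d(b/2)²] = 2[7³/12 + 7×3.5²] = 228.7 in³.
Direct shear f_v = P/L_w = 27.3 / 14 = 1.95 kip/in (vertical).
Torsion M = P·e = 27.3 × 12.5 = 341.25 kip·in.
Critical point at (x, y) = (3.5, 3.5) from centroid. f_tx = M·y/J = 5.223 kip/in; f_ty = M·x/J = 5.223 kip/in.
Resultant f_max = √[f_tx² + (f_v + f_ty)²] = √[5.223² + (1.95 + 5.223)²] = 8.873 kip/in.
Capacity per unit length: φr_n = 0.75 × 0.6 × 60 × (0.707 × 0.5) = 9.544 kip/in.
8.873 ≤ 9.544 → adequate.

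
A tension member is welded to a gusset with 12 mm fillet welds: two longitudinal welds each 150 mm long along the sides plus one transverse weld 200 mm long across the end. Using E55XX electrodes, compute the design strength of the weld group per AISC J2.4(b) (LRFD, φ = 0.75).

φR_n ≈ 1170 kN

E55XX → F_EXX = 550 MPa.
t_e = 0.707 × 12 = 8.484 mm.
R_nwl = 0.6 × 550 × 8.484 × 300 × 10⁻³ = 839.9 kN (longitudinal, 2 welds).
R_nwt = 0.6 × 550 × 8.484 × 200 × 10⁻³ = 559.9 kN (transverse, base value).
(i) R_nwl + R_nwt = 1400 kN; (ii) 0.85 R_nwl + 1.5 R_nwt = 1554 kN.
R_n = max = 1554 kN [governs: (ii)]; φR_n = 1165 kN.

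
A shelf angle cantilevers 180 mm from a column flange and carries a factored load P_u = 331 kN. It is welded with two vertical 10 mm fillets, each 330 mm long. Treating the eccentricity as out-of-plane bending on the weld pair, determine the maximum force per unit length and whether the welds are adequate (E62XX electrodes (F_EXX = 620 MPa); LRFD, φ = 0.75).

L_w = 2 × 330 = 660 mm; section modulus (unit throat) S = 2 × L²/6 = 36300 mm².
Direct shear f_v = P/L_w = 331×10³/660 = 501.5 N/mm.
Moment M = P × e = 331×10³ × 180 = 59580000 N·mm; bending f_b = M/S = 1641 N/mm.
f_max = √(f_v² + f_b²) = √(501.5² + 1641²) = 1716 N/mm.
φr_n = 0.75 × 0.6 × 620 × (0.707 × 10) = 1973 N/mm → adequate.

f_max ≈ 1720 N/mm; adequate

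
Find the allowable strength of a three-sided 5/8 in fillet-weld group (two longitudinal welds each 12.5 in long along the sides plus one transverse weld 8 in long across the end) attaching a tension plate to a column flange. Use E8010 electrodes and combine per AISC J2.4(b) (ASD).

R_n/Ω ≈ 353 kips

E80XX → F_EXX = 80 ksi.
t_e = 0.707 × 0.625 = 0.4419 in.
R_nwl = 0.6 × 80 × 0.4419 × 25 = 530.2 kips (longitudinal, 2 welds).
R_nwt = 0.6 × 80 × 0.4419 × 8 = 169.7 kips (transverse, base value).
(i) R_nwl + R_nwt = 699.9 kips; (ii) 0.85 R_nwl + 1.5 R_nwt = 705.2 kips.
R_n = max = 705.2 kips [governs: (ii)]; R_n/Ω = 352.6 kips.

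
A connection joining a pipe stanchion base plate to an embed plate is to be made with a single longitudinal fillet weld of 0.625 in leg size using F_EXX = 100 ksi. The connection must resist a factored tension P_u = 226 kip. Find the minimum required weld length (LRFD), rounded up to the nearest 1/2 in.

L = 11.5 in

Throat t_e = 0.707 × 0.625 = 0.4419 in.
φr_n = 0.75 × 0.6 × 100 × 0.4419 = 19.88 kip/in.
L_req = P_u / φr_n = 226 / 19.88 = 11.37 in total.
Round up → use L = 11.5 in.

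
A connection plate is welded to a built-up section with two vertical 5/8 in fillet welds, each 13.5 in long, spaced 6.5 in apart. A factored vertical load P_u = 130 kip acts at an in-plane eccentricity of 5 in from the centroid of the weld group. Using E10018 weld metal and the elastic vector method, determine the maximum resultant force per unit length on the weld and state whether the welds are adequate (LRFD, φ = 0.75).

f_max ≈ 10.1 kip/in; adequate

E100XX → F_EXX = 100 ksi.
Total weld length L_w = 27 in. Treat welds as unit-width lines.
Polar moment about centroid: J = 2[d³/12 + d(b/2)²] = 2[13.5³/12 + 13.5×3.25²] = 695.2 in³.
Direct shear f_v = P/L_w = 130 / 27 = 4.815 kip/in (vertical).
Torsion M = P·e = 130 × 5 = 650 kip·in.
Critical point at (x, y) = (3.25, 6.75) from centroid. f_tx = M·y/J = 6.311 kip/in; f_ty = M·x/J = 3.038 kip/in.
Resultant f_max = √[f_tx² + (f_v + f_ty)²] = √[6.311² + (4.815 + 3.038)²] = 10.07 kip/in.
Capacity per unit length: φr_n = 0.75 × 0.6 × 100 × (0.707 × 0.625) = 19.88 kip/in.
10.07 ≤ 19.88 → adequate.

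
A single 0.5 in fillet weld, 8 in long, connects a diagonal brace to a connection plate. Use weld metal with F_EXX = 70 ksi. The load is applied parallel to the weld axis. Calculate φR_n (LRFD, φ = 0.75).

Effective throat t_e = 0.707 × 0.5 = 0.3535 in.
Total length L = 8 in; A_we = 0.3535 × 8 = 2.828 in².
F_nw = 0.6 F_EXX = 0.6 × 70 = 42 ksi.
φR_n = 0.75 × 42 × 2.828 = 89.08 kips.

φR_n ≈ 89.1 kips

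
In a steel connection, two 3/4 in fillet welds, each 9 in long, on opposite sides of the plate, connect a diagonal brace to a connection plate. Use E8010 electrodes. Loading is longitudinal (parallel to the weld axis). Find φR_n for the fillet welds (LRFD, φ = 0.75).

E80XX → F_EXX = 80 ksi.
Effective throat t_e = 0.707 × 0.75 = 0.5302 in.
Total length L = 18 in; A_we = 0.5302 × 18 = 9.544 in².
F_nw = 0.6 F_EXX = 0.6 × 80 = 48 ksi.
φR_n = 0.75 × 48 × 9.544 = 343.6 kips.

φR_n ≈ 344 kips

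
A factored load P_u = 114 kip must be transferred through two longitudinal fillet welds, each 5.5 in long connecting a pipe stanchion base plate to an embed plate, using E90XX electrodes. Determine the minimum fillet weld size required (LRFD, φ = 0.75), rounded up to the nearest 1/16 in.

E90XX → F_EXX = 90 ksi.
Total weld length L = 11 in.
Required throat t_e = P_u / (φ × 0.6 F_EXX × L) = 114 / (0.75 × 0.6 × 90 × 11) = 0.2559 in.
Required leg w = t_e / 0.707 = 0.3619 in → use 3/8 in.

w = 3/8 in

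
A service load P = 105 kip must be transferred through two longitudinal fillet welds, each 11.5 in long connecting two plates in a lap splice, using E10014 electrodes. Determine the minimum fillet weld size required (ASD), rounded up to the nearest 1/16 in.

w = 1/4 in

E100XX → F_EXX = 100 ksi.
Total weld length L = 23 in.
Required throat t_e = P × Ω / (0.6 F_EXX × L) = 105 × 2.0 / (0.6 × 100 × 23) = 0.1522 in.
Required leg w = t_e / 0.707 = 0.2152 in → use 1/4 in.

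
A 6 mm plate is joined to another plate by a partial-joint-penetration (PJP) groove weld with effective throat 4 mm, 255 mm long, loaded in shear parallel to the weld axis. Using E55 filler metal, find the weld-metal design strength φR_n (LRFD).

E55XX → F_EXX = 550 MPa.
Effective throat (given) t_e = 4 mm.
A_we = 4 × 255 = 1020 mm².
F_nw = 0.6 F_EXX = 330 MPa.
φR_n = 0.75 × 330 × 1020 × 10⁻³ = 252.5 kN.

φR_n ≈ 252 kN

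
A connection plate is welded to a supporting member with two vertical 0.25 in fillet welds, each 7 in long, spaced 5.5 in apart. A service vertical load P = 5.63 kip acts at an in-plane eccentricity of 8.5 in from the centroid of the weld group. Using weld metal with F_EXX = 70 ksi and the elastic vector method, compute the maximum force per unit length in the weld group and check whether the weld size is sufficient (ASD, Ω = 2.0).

Total weld length L_w = 14 in. Treat welds as unit-width lines.
Polar moment about centroid: J = 2[d³/12 + d(b/2)²] = 2[7³/12 + 7×2.75²] = 163 in³.
Direct shear f_v = P/L_w = 5.63 / 14 = 0.4021 kip/in (vertical).
Torsion M = P·e = 5.63 × 8.5 = 47.855 kip·in.
Critical point at (x, y) = (2.75, 3.5) from centroid. f_tx = M·y/J = 1.027 kip/in; f_ty = M·x/J = 0.8072 kip/in.
Resultant f_max = √[f_tx² + (f_v + f_ty)²] = √[1.027² + (0.4021 + 0.8072)²] = 1.587 kip/in.
Capacity per unit length: r_n/Ω = (1/2.0) × 0.6 × 70 × (0.707 × 0.25) = 3.712 kip/in.
1.587 ≤ 3.712 → adequate.

f_max ≈ 1.59 kip/in; adequate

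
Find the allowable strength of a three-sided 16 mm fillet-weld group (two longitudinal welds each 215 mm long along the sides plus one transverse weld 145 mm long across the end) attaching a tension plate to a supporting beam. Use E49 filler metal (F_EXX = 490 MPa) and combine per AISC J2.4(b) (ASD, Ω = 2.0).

R_n/Ω ≈ 969 kN

t_e = 0.707 × 16 = 11.31 mm.
R_nwl = 0.6 × 490 × 11.31 × 430 × 10⁻³ = 1430 kN (longitudinal, 2 welds).
R_nwt = 0.6 × 490 × 11.31 × 145 × 10⁻³ = 482.2 kN (transverse, base value).
(i) R_nwl + R_nwt = 1912 kN; (ii) 0.85 R_nwl + 1.5 R_nwt = 1939 kN.
R_n = max = 1939 kN [governs: (ii)]; R_n/Ω = 969.4 kN.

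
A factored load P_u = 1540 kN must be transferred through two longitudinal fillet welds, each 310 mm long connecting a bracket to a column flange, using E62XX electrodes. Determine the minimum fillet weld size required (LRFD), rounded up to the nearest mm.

w = 13 mm

E62XX → F_EXX = 620 MPa.
Total weld length L = 620 mm.
Required throat t_e = P_u / (φ × 0.6 F_EXX × L) = 1540 / (0.75 × 0.6 × 620 × 620 × 10⁻³) = 8.903 mm.
Required leg w = t_e / 0.707 = 12.59 mm → use 13 mm.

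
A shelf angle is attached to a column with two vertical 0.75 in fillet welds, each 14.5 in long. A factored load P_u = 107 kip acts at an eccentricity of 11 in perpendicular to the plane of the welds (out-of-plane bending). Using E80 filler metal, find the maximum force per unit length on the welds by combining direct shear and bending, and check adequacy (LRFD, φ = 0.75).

E80XX → F_EXX = 80 ksi.
L_w = 2 × 14.5 = 29 in; section modulus (unit throat) S = 2 × L²/6 = 70.08 in².
Direct shear f_v = P/L_w = 107/29 = 3.69 kip/in.
Moment M = P × e = 107 × 11 = 1177 kip·in; bending f_b = M/S = 16.79 kip/in.
f_max = √(f_v² + f_b²) = √(3.69² + 16.79²) = 17.19 kip/in.
φr_n = 0.75 × 0.6 × 80 × (0.707 × 0.75) = 19.09 kip/in → adequate.

f_max ≈ 17.2 kip/in; adequate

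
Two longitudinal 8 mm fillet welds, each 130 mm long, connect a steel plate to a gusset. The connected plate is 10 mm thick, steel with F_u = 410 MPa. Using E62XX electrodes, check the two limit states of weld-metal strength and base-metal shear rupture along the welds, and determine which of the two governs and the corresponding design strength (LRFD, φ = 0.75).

φR_n ≈ 410 kN (weld metal governs)

E62XX → F_EXX = 620 MPa.
t_e = 0.707 × 8 = 5.656 mm; L = 260 mm.
Weld metal: φR_n = 0.75 × 0.6 × 620 × 5.656 × 260 × 10⁻³ = 410.3 kN.
Base metal (shear rupture): φR_n = 0.75 × 0.6 × 410 × 10 × 260 × 10⁻³ = 479.7 kN.
Governing: weld metal.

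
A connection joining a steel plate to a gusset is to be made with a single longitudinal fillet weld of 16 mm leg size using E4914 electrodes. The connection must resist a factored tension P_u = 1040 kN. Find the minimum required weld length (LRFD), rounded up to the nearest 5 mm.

E49XX → F_EXX = 490 MPa.
Throat t_e = 0.707 × 16 = 11.31 mm.
φr_n = 0.75 × 0.6 × 490 × 11.31 × 10⁻³ = 2.494 kN/mm.
L_req = P_u / φr_n = 1040 / 2.494 = 417 mm total.
Round up → use L = 420 mm.

L = 420 mm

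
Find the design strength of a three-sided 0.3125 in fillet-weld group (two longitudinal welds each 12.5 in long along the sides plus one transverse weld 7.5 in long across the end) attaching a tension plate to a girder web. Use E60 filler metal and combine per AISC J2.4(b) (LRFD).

φR_n ≈ 194 kips

E60XX → F_EXX = 60 ksi.
t_e = 0.707 × 0.3125 = 0.2209 in.
R_nwl = 0.6 × 60 × 0.2209 × 25 = 198.8 kips (longitudinal, 2 welds).
R_nwt = 0.6 × 60 × 0.2209 × 7.5 = 59.65 kips (transverse, base value).
(i) R_nwl + R_nwt = 258.5 kips; (ii) 0.85 R_nwl + 1.5 R_nwt = 258.5 kips.
R_n = max = 258.5 kips [governs: (ii)]; φR_n = 193.9 kips.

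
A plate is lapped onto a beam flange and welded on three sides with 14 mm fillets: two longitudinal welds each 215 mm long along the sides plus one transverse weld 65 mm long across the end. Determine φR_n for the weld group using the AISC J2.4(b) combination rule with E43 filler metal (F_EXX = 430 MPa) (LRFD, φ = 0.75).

φR_n ≈ 948 kN

t_e = 0.707 × 14 = 9.898 mm.
R_nwl = 0.6 × 430 × 9.898 × 430 × 10⁻³ = 1098 kN (longitudinal, 2 welds).
R_nwt = 0.6 × 430 × 9.898 × 65 × 10⁻³ = 166 kN (transverse, base value).
(i) R_nwl + R_nwt = 1264 kN; (ii) 0.85 R_nwl + 1.5 R_nwt = 1182 kN.
R_n = max = 1264 kN [governs: (i)]; φR_n = 948.1 kN.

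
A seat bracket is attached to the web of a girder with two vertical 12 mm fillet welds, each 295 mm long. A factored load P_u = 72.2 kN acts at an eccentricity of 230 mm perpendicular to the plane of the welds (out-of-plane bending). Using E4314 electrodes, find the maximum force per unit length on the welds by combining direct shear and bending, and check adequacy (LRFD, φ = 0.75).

f_max ≈ 585 N/mm; adequate

E43XX → F_EXX = 430 MPa.
L_w = 2 × 295 = 590 mm; section modulus (unit throat) S = 2 × L²/6 = 29010 mm².
Direct shear f_v = P/L_w = 72.2×10³/590 = 122.4 N/mm.
Moment M = P × e = 72.2×10³ × 230 = 16606000 N·mm; bending f_b = M/S = 572.5 N/mm.
f_max = √(f_v² + f_b²) = √(122.4² + 572.5²) = 585.4 N/mm.
φr_n = 0.75 × 0.6 × 430 × (0.707 × 12) = 1642 N/mm → adequate.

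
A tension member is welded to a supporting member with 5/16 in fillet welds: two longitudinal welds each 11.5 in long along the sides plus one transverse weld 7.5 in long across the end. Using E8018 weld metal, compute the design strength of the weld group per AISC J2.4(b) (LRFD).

φR_n ≈ 245 kip

E80XX → F_EXX = 80 ksi.
t_e = 0.707 × 0.3125 = 0.2209 in.
R_nwl = 0.6 × 80 × 0.2209 × 23 = 243.9 kip (longitudinal, 2 welds).
R_nwt = 0.6 × 80 × 0.2209 × 7.5 = 79.54 kip (transverse, base value).
(i) R_nwl + R_nwt = 323.5 kip; (ii) 0.85 R_nwl + 1.5 R_nwt = 326.6 kip.
R_n = max = 326.6 kip [governs: (ii)]; φR_n = 245 kip.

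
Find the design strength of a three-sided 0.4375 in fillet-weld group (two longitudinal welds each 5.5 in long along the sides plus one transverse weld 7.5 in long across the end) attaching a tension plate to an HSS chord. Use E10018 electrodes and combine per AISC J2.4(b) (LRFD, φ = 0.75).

φR_n ≈ 287 kips

E100XX → F_EXX = 100 ksi.
t_e = 0.707 × 0.4375 = 0.3093 in.
R_nwl = 0.6 × 100 × 0.3093 × 11 = 204.1 kips (longitudinal, 2 welds).
R_nwt = 0.6 × 100 × 0.3093 × 7.5 = 139.2 kips (transverse, base value).
(i) R_nwl + R_nwt = 343.3 kips; (ii) 0.85 R_nwl + 1.5 R_nwt = 382.3 kips.
R_n = max = 382.3 kips [governs: (ii)]; φR_n = 286.7 kips.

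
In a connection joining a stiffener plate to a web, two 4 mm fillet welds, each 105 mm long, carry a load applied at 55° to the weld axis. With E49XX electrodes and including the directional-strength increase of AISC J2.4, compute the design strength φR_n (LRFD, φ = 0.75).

E49XX → F_EXX = 490 MPa.
t_e = 0.707 × 4 = 2.828 mm; A_we = 2.828 × 210 = 593.9 mm².
Directional factor: 1.0 + 0.5 sin^1.5(55°) = 1.371.
F_nw = 0.6 × 490 × 1.371 = 403 MPa.
φR_n = 0.75 × 403 × 593.9 × 10⁻³ = 179.5 kN.

φR_n ≈ 179 kN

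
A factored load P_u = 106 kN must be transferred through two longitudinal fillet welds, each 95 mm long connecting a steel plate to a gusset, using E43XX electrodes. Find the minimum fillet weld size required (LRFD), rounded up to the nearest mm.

E43XX → F_EXX = 430 MPa.
Total weld length L = 190 mm.
Required throat t_e = P_u / (φ × 0.6 F_EXX × L) = 106 / (0.75 × 0.6 × 430 × 190 × 10⁻³) = 2.883 mm.
Required leg w = t_e / 0.707 = 4.078 mm → use 5 mm.

w = 5 mm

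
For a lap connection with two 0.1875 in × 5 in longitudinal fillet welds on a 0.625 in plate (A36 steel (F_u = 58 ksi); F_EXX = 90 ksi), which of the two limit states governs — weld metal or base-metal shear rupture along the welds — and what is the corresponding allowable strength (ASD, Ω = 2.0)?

t_e = 0.707 × 0.1875 = 0.1326 in; L = 10 in.
Weld metal: R_n/Ω = (1/2.0) × 0.6 × 90 × 0.1326 × 10 = 35.79 kips.
Base metal (shear rupture): R_n/Ω = (1/2.0) × 0.6 × 58 × 0.625 × 10 = 108.8 kips.
Governing: weld metal.

R_n/Ω ≈ 35.8 kips (weld metal governs)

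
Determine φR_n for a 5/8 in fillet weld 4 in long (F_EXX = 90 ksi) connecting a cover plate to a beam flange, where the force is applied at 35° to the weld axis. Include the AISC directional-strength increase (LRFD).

t_e = 0.707 × 0.625 = 0.4419 in; A_we = 0.4419 × 4 = 1.767 in².
Directional factor: 1.0 + 0.5 sin^1.5(35°) = 1.217.
F_nw = 0.6 × 90 × 1.217 = 65.73 ksi.
φR_n = 0.75 × 65.73 × 1.767 = 87.13 kips.

φR_n ≈ 87.1 kips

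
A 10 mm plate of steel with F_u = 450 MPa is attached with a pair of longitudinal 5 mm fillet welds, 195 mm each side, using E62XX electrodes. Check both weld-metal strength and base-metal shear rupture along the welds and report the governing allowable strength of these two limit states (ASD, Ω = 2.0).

R_n/Ω ≈ 256 kN (weld metal governs)

E62XX → F_EXX = 620 MPa.
t_e = 0.707 × 5 = 3.535 mm; L = 390 mm.
Weld metal: R_n/Ω = (1/2.0) × 0.6 × 620 × 3.535 × 390 × 10⁻³ = 256.4 kN.
Base metal (shear rupture): R_n/Ω = (1/2.0) × 0.6 × 450 × 10 × 390 × 10⁻³ = 526.5 kN.
Governing: weld metal.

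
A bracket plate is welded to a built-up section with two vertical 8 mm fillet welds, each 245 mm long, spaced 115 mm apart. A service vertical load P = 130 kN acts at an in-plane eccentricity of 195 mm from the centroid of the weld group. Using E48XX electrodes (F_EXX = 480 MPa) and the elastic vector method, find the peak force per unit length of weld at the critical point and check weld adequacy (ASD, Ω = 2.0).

Total weld length L_w = 490 mm. Treat welds as unit-width lines.
Polar moment about centroid: J = 2[d³/12 + d(b/2)²] = 2[245³/12 + 245×57.5²] = 4071000 mm³.
Direct shear f_v = P/L_w = 130×10³ / 490 = 265.3 N/mm (vertical).
Torsion M = P·e = 130×10³ × 195 = 25350000 N·mm.
Critical point at (x, y) = (57.5, 122.5) from centroid. f_tx = M·y/J = 762.8 N/mm; f_ty = M·x/J = 358 N/mm.
Resultant f_max = √[f_tx² + (f_v + f_ty)²] = √[762.8² + (265.3 + 358)²] = 985.1 N/mm.
Capacity per unit length: r_n/Ω = (1/2.0) × 0.6 × 480 × (0.707 × 8) = 814.5 N/mm.
985.1 > 814.5 → NOT adequate.

f_max ≈ 985 N/mm; NOT adequate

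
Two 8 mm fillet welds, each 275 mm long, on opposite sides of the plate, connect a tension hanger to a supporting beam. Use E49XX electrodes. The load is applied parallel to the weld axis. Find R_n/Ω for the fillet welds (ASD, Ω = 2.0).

E49XX → F_EXX = 490 MPa.
Effective throat t_e = 0.707 × 8 = 5.656 mm.
Total length L = 550 mm; A_we = 5.656 × 550 = 3111 mm².
F_nw = 0.6 F_EXX = 0.6 × 490 = 294 MPa.
R_n = 294 × 3111 × 10⁻³ = 914.6 kN; R_n/Ω = 914.6/2.0 = 457.3 kN.

R_n/Ω ≈ 457 kN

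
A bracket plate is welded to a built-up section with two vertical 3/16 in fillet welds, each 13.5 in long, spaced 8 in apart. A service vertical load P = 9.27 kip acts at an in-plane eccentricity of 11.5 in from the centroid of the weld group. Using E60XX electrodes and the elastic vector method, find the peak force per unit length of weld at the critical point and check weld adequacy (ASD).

f_max ≈ 1.21 kip/in; adequate

E60XX → F_EXX = 60 ksi.
Total weld length L_w = 27 in. Treat welds as unit-width lines.
Polar moment about centroid: J = 2[d³/12 + d(b/2)²] = 2[13.5³/12 + 13.5×4²] = 842.1 in³.
Direct shear f_v = P/L_w = 9.27 / 27 = 0.3433 kip/in (vertical).
Torsion M = P·e = 9.27 × 11.5 = 106.6 kip·in.
Critical point at (x, y) = (4, 6.75) from centroid. f_tx = M·y/J = 0.8545 kip/in; f_ty = M·x/J = 0.5064 kip/in.
Resultant f_max = √[f_tx² + (f_v + f_ty)²] = √[0.8545² + (0.3433 + 0.5064)²] = 1.205 kip/in.
Capacity per unit length: r_n/Ω = (1/2.0) × 0.6 × 60 × (0.707 × 0.1875) = 2.386 kip/in.
1.205 ≤ 2.386 → adequate.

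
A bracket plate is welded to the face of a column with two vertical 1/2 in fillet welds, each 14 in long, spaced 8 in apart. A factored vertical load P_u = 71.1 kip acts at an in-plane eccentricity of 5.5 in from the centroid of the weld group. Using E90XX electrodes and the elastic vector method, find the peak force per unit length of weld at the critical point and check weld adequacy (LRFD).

E90XX → F_EXX = 90 ksi.
Total weld length L_w = 28 in. Treat welds as unit-width lines.
Polar moment about centroid: J = 2[d³/12 + d(b/2)²] = 2[14³/12 + 14×4²] = 905.3 in³.
Direct shear f_v = P/L_w = 71.1 / 28 = 2.539 kip/in (vertical).
Torsion M = P·e = 71.1 × 5.5 = 391.05 kip·in.
Critical point at (x, y) = (4, 7) from centroid. f_tx = M·y/J = 3.024 kip/in; f_ty = M·x/J = 1.728 kip/in.
Resultant f_max = √[f_tx² + (f_v + f_ty)²] = √[3.024² + (2.539 + 1.728)²] = 5.23 kip/in.
Capacity per unit length: φr_n = 0.75 × 0.6 × 90 × (0.707 × 0.5) = 14.32 kip/in.
5.23 ≤ 14.32 → adequate.

f_max ≈ 5.23 kip/in; adequate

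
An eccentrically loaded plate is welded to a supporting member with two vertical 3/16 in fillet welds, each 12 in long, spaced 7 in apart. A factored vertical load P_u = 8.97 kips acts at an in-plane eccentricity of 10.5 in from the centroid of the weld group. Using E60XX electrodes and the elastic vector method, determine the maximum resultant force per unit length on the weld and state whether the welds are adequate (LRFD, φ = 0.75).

f_max ≈ 1.35 kip/in; adequate

E60XX → F_EXX = 60 ksi.
Total weld length L_w = 24 in. Treat welds as unit-width lines.
Polar moment about centroid: J = 2[d³/12 + d(b/2)²] = 2[12³/12 + 12×3.5²] = 582 in³.
Direct shear f_v = P/L_w = 8.97 / 24 = 0.3738 kip/in (vertical).
Torsion M = P·e = 8.97 × 10.5 = 94.185 kip·in.
Critical point at (x, y) = (3.5, 6) from centroid. f_tx = M·y/J = 0.971 kip/in; f_ty = M·x/J = 0.5664 kip/in.
Resultant f_max = √[f_tx² + (f_v + f_ty)²] = √[0.971² + (0.3738 + 0.5664)²] = 1.352 kip/in.
Capacity per unit length: φr_n = 0.75 × 0.6 × 60 × (0.707 × 0.1875) = 3.579 kip/in.
1.352 ≤ 3.579 → adequate.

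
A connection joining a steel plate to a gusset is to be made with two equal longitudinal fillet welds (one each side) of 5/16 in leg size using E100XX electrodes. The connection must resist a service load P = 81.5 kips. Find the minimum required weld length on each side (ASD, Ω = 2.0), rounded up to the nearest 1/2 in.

E100XX → F_EXX = 100 ksi.
Throat t_e = 0.707 × 0.3125 = 0.2209 in.
r_n/Ω = (0.6 × 100 × 0.2209) / 2.0 = 6.628 kip/in.
L_req = P / (r_n/Ω) = 81.5 / 6.628 = 12.3 in total.
Per side: 12.3 / 2 = 6.148 in.
Round up → use L = 6.5 in on each side.

L = 6.5 in on each side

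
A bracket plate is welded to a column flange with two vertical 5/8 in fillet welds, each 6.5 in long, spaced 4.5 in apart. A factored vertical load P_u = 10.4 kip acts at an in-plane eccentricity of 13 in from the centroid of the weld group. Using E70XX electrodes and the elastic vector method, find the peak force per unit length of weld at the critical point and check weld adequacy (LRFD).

E70XX → F_EXX = 70 ksi.
Total weld length L_w = 13 in. Treat welds as unit-width lines.
Polar moment about centroid: J = 2[d³/12 + d(b/2)²] = 2[6.5³/12 + 6.5×2.25²] = 111.6 in³.
Direct shear f_v = P/L_w = 10.4 / 13 = 0.8 kip/in (vertical).
Torsion M = P·e = 10.4 × 13 = 135.2 kip·in.
Critical point at (x, y) = (2.25, 3.25) from centroid. f_tx = M·y/J = 3.938 kip/in; f_ty = M·x/J = 2.726 kip/in.
Resultant f_max = √[f_tx² + (f_v + f_ty)²] = √[3.938² + (0.8 + 2.726)²] = 5.286 kip/in.
Capacity per unit length: φr_n = 0.75 × 0.6 × 70 × (0.707 × 0.625) = 13.92 kip/in.
5.286 ≤ 13.92 → adequate.

f_max ≈ 5.29 kip/in; adequate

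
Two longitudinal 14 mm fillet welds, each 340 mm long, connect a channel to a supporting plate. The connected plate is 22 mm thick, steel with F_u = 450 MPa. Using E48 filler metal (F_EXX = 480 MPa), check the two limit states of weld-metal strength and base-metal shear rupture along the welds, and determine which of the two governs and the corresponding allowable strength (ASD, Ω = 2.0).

R_n/Ω ≈ 969 kN (weld metal governs)

t_e = 0.707 × 14 = 9.898 mm; L = 680 mm.
Weld metal: R_n/Ω = (1/2.0) × 0.6 × 480 × 9.898 × 680 × 10⁻³ = 969.2 kN.
Base metal (shear rupture): R_n/Ω = (1/2.0) × 0.6 × 450 × 22 × 680 × 10⁻³ = 2020 kN.
Governing: weld metal.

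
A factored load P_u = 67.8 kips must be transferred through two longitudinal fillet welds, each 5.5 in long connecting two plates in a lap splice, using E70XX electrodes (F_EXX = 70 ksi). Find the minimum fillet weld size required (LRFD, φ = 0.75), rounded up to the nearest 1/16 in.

w = 5/16 in

Total weld length L = 11 in.
Required throat t_e = P_u / (φ × 0.6 F_EXX × L) = 67.8 / (0.75 × 0.6 × 70 × 11) = 0.1957 in.
Required leg w = t_e / 0.707 = 0.2768 in → use 5/16 in.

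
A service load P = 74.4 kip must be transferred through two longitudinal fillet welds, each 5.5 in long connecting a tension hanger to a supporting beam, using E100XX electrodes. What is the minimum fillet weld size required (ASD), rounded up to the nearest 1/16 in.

w = 3/8 in

E100XX → F_EXX = 100 ksi.
Total weld length L = 11 in.
Required throat t_e = P × Ω / (0.6 F_EXX × L) = 74.4 × 2.0 / (0.6 × 100 × 11) = 0.2255 in.
Required leg w = t_e / 0.707 = 0.3189 in → use 3/8 in.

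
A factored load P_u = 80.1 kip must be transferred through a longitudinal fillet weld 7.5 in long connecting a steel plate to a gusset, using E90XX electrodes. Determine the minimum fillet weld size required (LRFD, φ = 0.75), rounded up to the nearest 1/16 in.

E90XX → F_EXX = 90 ksi.
Total weld length L = 7.5 in.
Required throat t_e = P_u / (φ × 0.6 F_EXX × L) = 80.1 / (0.75 × 0.6 × 90 × 7.5) = 0.2637 in.
Required leg w = t_e / 0.707 = 0.373 in → use 3/8 in.

w = 3/8 in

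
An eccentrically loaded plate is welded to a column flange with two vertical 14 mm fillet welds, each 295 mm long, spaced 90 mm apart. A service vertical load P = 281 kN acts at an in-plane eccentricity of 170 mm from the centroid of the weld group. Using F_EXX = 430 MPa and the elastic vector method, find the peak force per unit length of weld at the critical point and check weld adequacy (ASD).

Total weld length L_w = 590 mm. Treat welds as unit-width lines.
Polar moment about centroid: J = 2[d³/12 + d(b/2)²] = 2[295³/12 + 295×45²] = 5473000 mm³.
Direct shear f_v = P/L_w = 281×10³ / 590 = 476.3 N/mm (vertical).
Torsion M = P·e = 281×10³ × 170 = 47770000 N·mm.
Critical point at (x, y) = (45, 147.5) from centroid. f_tx = M·y/J = 1287 N/mm; f_ty = M·x/J = 392.7 N/mm.
Resultant f_max = √[f_tx² + (f_v + f_ty)²] = √[1287² + (476.3 + 392.7)²] = 1553 N/mm.
Capacity per unit length: r_n/Ω = (1/2.0) × 0.6 × 430 × (0.707 × 14) = 1277 N/mm.
1553 > 1277 → NOT adequate.

f_max ≈ 1550 N/mm; NOT adequate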